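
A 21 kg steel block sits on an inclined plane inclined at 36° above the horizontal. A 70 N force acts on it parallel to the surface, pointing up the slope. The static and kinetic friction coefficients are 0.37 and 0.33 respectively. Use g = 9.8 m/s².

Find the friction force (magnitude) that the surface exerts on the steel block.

f ≈ 51 N (up the incline)

Perpendicular to the surface, N = m g cos θ = 21·9.8·cos 36° = 166.5 N.
For equilibrium along the incline the friction force must supply f = m g sin θ − P = 121 − 70 = 50.97 N (positive meaning up-slope).
Static friction can supply at most μ_s N = 61.6 N.
Since |50.97| ≤ 61.6 N, static friction is sufficient; f equals the required value, not μ_s N.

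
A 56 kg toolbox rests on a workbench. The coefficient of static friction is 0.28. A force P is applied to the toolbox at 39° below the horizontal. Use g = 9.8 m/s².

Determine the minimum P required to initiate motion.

P ≈ 256 N

N = m g + P sin α (the push presses the toolbox into the workbench).
At impending slip, P cos α = μ_s N = μ_s (m g + P sin α).
Solving: P (cos α − μ_s sin α) = μ_s m g → P = 0.28×549/(cos 39° − 0.28 sin 39°) = 154/0.6009 = 256 N.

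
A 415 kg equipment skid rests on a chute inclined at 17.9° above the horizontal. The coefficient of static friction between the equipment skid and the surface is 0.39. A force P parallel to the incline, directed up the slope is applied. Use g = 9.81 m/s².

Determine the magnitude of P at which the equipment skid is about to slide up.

P ≈ 2760 N

At impending motion up the slope, friction acts down-slope at its limit: f = μ_s N.
P is parallel to the surface, so N = m g cos θ = 3870 N.
Along the incline: P = m g sin θ + μ_s N = 1250 + 0.39×3870 = 2760 N.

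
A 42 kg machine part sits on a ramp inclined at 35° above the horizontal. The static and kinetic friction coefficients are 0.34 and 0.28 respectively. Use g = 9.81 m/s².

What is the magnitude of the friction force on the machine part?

f ≈ 94.5 N (up the incline)

Normal force: N = m g cos θ = 42 × 9.81 × cos 35° = 337.5 N.
For equilibrium along the incline, friction must balance the weight component: f = m g sin θ = 236.3 N up the slope.
The static-friction ceiling is μ_s N = 0.34 × 337.5 = 114.8 N.
|236.3| exceeds 114.8 N, so the machine part slips down-slope; friction is kinetic, f = μ_k N = 0.28×337.5 = 94.5 N.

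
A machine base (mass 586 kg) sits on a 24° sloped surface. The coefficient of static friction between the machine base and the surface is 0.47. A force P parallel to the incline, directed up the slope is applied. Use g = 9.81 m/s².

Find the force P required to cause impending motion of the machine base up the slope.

P ≈ 4810 N

At impending motion up the slope, friction acts down-slope at its limit: f = μ_s N.
P is parallel to the surface, so N = m g cos θ = 5250 N.
Along the incline: P = m g sin θ + μ_s N = 2340 + 0.47×5250 = 4810 N.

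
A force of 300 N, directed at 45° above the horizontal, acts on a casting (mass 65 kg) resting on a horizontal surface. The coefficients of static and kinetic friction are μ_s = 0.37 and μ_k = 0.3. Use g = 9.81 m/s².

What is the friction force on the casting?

f ≈ 128 N

Vertical equilibrium gives N = m g − P sin α = 425.5 N.
For equilibrium, f = P cos α = 300×cos 45° = 212.1 N.
μ_s N = 0.37 × 425.5 = 157.4 N.
212.1 > 157.4 N → the casting slides; f = μ_k N = 0.3×425.5 = 128 N.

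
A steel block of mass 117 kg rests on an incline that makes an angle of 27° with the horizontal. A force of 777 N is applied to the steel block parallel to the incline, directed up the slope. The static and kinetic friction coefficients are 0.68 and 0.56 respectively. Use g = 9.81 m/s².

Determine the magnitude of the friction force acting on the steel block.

The normal reaction is N = m g cos θ = 1023 N.
Parallel to the incline, ΣF = 0 gives f = m g sin θ − P = 521.1 − 777 = -255.9 N (up-slope positive).
Maximum static friction available: μ_s N = 0.68 × 1023 = 695.4 N.
Since |-255.9| ≤ 695.4 N, no slip — friction simply equals what equilibrium demands.

f ≈ 256 N (down the incline)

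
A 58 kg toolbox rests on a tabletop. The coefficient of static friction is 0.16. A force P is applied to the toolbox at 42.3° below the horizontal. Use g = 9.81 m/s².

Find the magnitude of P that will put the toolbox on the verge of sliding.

P ≈ 144 N

N = m g + P sin α (the push presses the toolbox into the tabletop).
At impending slip, P cos α = μ_s N = μ_s (m g + P sin α).
Solving: P (cos α − μ_s sin α) = μ_s m g → P = 0.16×569/(cos 42.3° − 0.16 sin 42.3°) = 91/0.6319 = 144 N.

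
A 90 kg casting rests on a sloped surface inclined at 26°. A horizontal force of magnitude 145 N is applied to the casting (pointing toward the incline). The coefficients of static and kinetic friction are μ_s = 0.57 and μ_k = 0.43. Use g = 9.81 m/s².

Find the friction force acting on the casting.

Normal direction: N = m g cos θ + P sin θ = 857.1 N.
Parallel to the incline: P cos θ − m g sin θ = 130.3 − 387 = -256.7 N; the friction needed to balance this is 256.7 N acting up the slope.
Maximum static friction: μ_s N = 0.57 × 857.1 = 488.6 N.
|f_req| = 256.7 ≤ 488.6 N → the casting is in equilibrium; friction equals the required value.

f ≈ 257 N (up the incline)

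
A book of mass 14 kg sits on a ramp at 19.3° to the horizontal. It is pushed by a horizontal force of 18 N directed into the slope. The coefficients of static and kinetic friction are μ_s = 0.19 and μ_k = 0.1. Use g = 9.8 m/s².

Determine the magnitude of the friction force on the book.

Resolve perpendicular to the incline: N = m g cos θ + P sin θ = 14×9.8×cos 19.3° + 18×sin 19.3° = 135.4 N.
Parallel to the incline: P cos θ − m g sin θ = 16.99 − 45.35 = -28.36 N; the friction needed to balance this is 28.36 N acting up the slope.
The limit of static friction is μ_s N = 25.73 N.
|f_req| = 28.36 > 25.73 N → the book slides down the incline; f = μ_k N = 0.1 × 135.4 = 13.5 N.

f ≈ 13.5 N (up the incline)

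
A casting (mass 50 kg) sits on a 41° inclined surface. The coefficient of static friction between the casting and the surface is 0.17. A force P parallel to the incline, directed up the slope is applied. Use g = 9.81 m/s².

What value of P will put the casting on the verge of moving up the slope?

P ≈ 385 N

At impending motion up the slope, friction acts down-slope at its limit: f = μ_s N.
P is parallel to the surface, so N = m g cos θ = 370 N.
Along the incline: P = m g sin θ + μ_s N = 322 + 0.17×370 = 385 N.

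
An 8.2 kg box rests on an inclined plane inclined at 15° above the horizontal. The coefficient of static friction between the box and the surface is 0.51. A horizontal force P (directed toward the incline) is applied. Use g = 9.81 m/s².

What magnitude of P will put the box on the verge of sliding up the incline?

At impending motion up the slope, friction acts down-slope at its limit: f = μ_s N.
Perpendicular to the incline: N = m g cos θ + P sin θ.
Along the incline: P cos θ = m g sin θ + μ_s N = m g sin θ + μ_s (m g cos θ + P sin θ).
Solving, P (cos θ − μ_s sin θ) = m g (sin θ + μ_s cos θ), so P = 8.2×9.81×(sin 15° + 0.51 cos 15°)/(cos 15° − 0.51 sin 15°) = 80.4×0.7514/0.8339 = 72.5 N.

P ≈ 72.5 N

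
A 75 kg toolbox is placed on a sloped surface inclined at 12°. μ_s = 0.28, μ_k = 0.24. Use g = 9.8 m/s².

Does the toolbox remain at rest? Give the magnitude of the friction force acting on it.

f ≈ 153 N

N = m g cos θ = 719 N.
Down-slope weight component: m g sin θ = 153 N.
μ_s N = 201 N.
153 ≤ 201 N, so it stays put; friction = 153 N.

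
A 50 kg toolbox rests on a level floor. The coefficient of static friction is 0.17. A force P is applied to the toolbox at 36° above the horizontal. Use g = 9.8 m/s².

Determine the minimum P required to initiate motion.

P ≈ 91.6 N

N = m g − P sin α (the pull lifts the toolbox).
At impending slip, P cos α = μ_s N = μ_s (m g − P sin α).
Solving: P (cos α + μ_s sin α) = μ_s m g → P = 0.17×490/(cos 36° + 0.17 sin 36°) = 83.3/0.9089 = 91.6 N.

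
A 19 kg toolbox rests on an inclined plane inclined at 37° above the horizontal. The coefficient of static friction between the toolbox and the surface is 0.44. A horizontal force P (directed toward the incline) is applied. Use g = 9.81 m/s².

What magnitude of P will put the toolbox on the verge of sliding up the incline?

At impending motion up the slope, friction acts down-slope at its limit: f = μ_s N.
Perpendicular to the incline: N = m g cos θ + P sin θ.
Along the incline: P cos θ = m g sin θ + μ_s N = m g sin θ + μ_s (m g cos θ + P sin θ).
Solving, P (cos θ − μ_s sin θ) = m g (sin θ + μ_s cos θ), so P = 19×9.81×(sin 37° + 0.44 cos 37°)/(cos 37° − 0.44 sin 37°) = 186×0.9532/0.5338 = 333 N.

P ≈ 333 N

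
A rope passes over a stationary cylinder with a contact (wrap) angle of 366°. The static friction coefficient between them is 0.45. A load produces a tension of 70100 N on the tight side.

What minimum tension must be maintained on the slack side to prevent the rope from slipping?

Capstan equation at impending slip: T_tight/T_slack = e^{μβ}.
β = 366° = 6.388 rad; e^{μβ} = e^{0.45×6.388} = 17.72.
T_slack = T_tight / e^{μβ} = 70100 / 17.72 = 3960 N.

T_min ≈ 3960 N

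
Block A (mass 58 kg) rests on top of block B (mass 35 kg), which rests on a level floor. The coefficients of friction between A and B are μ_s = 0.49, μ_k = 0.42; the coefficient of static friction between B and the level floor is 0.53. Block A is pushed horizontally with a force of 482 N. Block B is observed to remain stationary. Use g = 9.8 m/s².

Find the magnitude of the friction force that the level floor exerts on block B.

f ≈ 239 N

Normal force at the A–B interface: N₁ = m_A g = 568.4 N.
So the A–B interface can sustain at most μ_s N₁ = 278.5 N of static friction.
P = 482 N exceeds that limit, so A slips over B and the interface friction becomes kinetic: f₁ = μ_k N₁ = 0.42×568.4 = 239 N.
By Newton's third law B feels 239 N forward from A. With B stationary, the floor's static friction on B balances it: f₂ = 239 N (well within μ_s(m_A+m_B)g = 483 N).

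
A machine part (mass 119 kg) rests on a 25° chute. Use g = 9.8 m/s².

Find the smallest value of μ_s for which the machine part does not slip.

At the slip threshold m g sin θ = μ_s m g cos θ, so μ_s,min = tan θ.
μ_s,min = tan 25° = 0.466.

μ_s,min ≈ 0.466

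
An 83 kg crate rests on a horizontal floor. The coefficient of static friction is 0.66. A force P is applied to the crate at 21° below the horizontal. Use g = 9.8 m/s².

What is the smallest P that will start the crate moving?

N = m g + P sin α (the push presses the crate into the horizontal floor).
At impending slip, P cos α = μ_s N = μ_s (m g + P sin α).
Solving: P (cos α − μ_s sin α) = μ_s m g → P = 0.66×813/(cos 21° − 0.66 sin 21°) = 537/0.6971 = 770 N.

P ≈ 770 N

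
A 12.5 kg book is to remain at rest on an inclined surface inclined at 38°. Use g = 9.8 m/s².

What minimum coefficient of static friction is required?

μ_s,min ≈ 0.781

At the slip threshold m g sin θ = μ_s m g cos θ, so μ_s,min = tan θ.
μ_s,min = tan 38° = 0.781.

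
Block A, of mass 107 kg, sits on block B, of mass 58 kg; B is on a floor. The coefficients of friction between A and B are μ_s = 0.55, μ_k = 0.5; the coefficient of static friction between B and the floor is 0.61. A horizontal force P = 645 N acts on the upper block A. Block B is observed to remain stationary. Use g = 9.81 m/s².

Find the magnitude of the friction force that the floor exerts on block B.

f ≈ 525 N

Normal force at the A–B interface: N₁ = m_A g = 1050 N.
So the A–B interface can sustain at most μ_s N₁ = 577.3 N of static friction.
Since P = 645 N > 577.3 N, A slides on B; the A–B friction is kinetic: f₁ = μ_k N₁ = 0.5×1050 = 525 N.
By Newton's third law B feels 525 N forward from A. With B stationary, the floor's static friction on B balances it: f₂ = 525 N (well within μ_s(m_A+m_B)g = 987.4 N).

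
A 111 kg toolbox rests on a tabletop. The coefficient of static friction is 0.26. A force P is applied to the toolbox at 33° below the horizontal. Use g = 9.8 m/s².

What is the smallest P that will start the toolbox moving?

P ≈ 406 N

N = m g + P sin α (the push presses the toolbox into the tabletop).
At impending slip, P cos α = μ_s N = μ_s (m g + P sin α).
Solving: P (cos α − μ_s sin α) = μ_s m g → P = 0.26×1090/(cos 33° − 0.26 sin 33°) = 283/0.6971 = 406 N.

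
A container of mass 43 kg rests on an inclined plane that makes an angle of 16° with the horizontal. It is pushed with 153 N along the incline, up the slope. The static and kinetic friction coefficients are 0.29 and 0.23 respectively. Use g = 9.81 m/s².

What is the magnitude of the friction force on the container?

f ≈ 36.7 N (down the incline)

Normal force: N = m g cos θ = 43 × 9.81 × cos 16° = 405.5 N.
The friction needed for equilibrium is m g sin θ − P = 116.3 − 153 = -36.73 N, measured positive up-slope.
The static-friction ceiling is μ_s N = 0.29 × 405.5 = 117.6 N.
Since |-36.73| ≤ 117.6 N, no slip — friction simply equals what equilibrium demands.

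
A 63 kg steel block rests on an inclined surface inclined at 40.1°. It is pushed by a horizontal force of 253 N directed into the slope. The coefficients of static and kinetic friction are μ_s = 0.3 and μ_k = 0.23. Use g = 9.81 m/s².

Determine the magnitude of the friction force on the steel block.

Normal direction: N = m g cos θ + P sin θ = 635.7 N.
Parallel to the incline: P cos θ − m g sin θ = 193.5 − 398.1 = -204.6 N; the friction needed to balance this is 204.6 N acting up the slope.
Maximum static friction: μ_s N = 0.3 × 635.7 = 190.7 N.
|f_req| = 204.6 > 190.7 N → the steel block slides down the incline; f = μ_k N = 0.23 × 635.7 = 146 N.

f ≈ 146 N (up the incline)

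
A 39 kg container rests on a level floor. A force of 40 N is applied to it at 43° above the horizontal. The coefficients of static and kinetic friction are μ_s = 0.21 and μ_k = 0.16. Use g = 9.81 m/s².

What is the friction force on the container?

f ≈ 29.3 N

N = m g − P sin α = 382.6 − 40×sin 43° = 355.3 N.
The horizontal driving force is P cos α = 29.25 N, so equilibrium needs friction f = 29.25 N.
The static-friction limit is μ_s N = 74.62 N.
Since 29.25 N does not exceed the limit, the container stays at rest and f = 29.3 N.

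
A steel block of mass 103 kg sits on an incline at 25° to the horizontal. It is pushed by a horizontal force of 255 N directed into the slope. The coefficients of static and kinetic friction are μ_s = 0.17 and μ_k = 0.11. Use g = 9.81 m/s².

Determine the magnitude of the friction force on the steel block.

Normal direction: N = m g cos θ + P sin θ = 1024 N.
Along the incline, the net driving force (taking up-slope positive) is P cos θ − m g sin θ = 231.1 − 427 = -195.9 N, so equilibrium requires friction f = 195.9 N (up-slope).
Maximum static friction: μ_s N = 0.17 × 1024 = 174 N.
|f_req| = 195.9 > 174 N → the steel block slides down the incline; f = μ_k N = 0.11 × 1024 = 113 N.

f ≈ 113 N (up the incline)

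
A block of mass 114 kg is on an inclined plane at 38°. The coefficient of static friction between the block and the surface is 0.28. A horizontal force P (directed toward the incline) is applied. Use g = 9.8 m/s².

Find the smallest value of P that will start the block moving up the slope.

At impending motion up the slope, friction acts down-slope at its limit: f = μ_s N.
Perpendicular to the incline: N = m g cos θ + P sin θ.
Along the incline: P cos θ = m g sin θ + μ_s N = m g sin θ + μ_s (m g cos θ + P sin θ).
Solving, P (cos θ − μ_s sin θ) = m g (sin θ + μ_s cos θ), so P = 114×9.8×(sin 38° + 0.28 cos 38°)/(cos 38° − 0.28 sin 38°) = 1120×0.8363/0.6156 = 1520 N.

P ≈ 1520 N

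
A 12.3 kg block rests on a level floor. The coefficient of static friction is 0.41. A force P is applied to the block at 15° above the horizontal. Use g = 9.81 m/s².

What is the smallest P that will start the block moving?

P ≈ 46.1 N

N = m g − P sin α (the pull lifts the block).
At impending slip, P cos α = μ_s N = μ_s (m g − P sin α).
Solving: P (cos α + μ_s sin α) = μ_s m g → P = 0.41×121/(cos 15° + 0.41 sin 15°) = 49.5/1.072 = 46.1 N.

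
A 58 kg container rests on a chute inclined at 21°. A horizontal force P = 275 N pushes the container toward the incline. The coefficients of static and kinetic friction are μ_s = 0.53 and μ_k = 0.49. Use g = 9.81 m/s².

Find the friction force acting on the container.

Resolve perpendicular to the incline: N = m g cos θ + P sin θ = 58×9.81×cos 21° + 275×sin 21° = 629.7 N.
Along the incline, the net driving force (taking up-slope positive) is P cos θ − m g sin θ = 256.7 − 203.9 = 52.83 N, so equilibrium requires friction f = -52.83 N (down-slope).
The limit of static friction is μ_s N = 333.8 N.
Since 52.83 N is within the 333.8 N limit, the container stays put and friction is exactly 52.8 N.

f ≈ 52.8 N (down the incline)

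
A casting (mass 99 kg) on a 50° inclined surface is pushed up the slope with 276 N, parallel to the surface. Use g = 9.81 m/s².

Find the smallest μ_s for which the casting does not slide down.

N = m g cos θ = 624.3 N.
Friction must make up the shortfall along the incline: f = m g sin θ − P = 744 − 276 = 468 N.
At the threshold f = μ_s N, so μ_s,min = 468/624.3 = 0.75.

μ_s,min ≈ 0.75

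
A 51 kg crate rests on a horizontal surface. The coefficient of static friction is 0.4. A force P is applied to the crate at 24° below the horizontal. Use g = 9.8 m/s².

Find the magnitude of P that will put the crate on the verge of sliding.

N = m g + P sin α (the push presses the crate into the horizontal surface).
At impending slip, P cos α = μ_s N = μ_s (m g + P sin α).
Solving: P (cos α − μ_s sin α) = μ_s m g → P = 0.4×500/(cos 24° − 0.4 sin 24°) = 200/0.7509 = 266 N.

P ≈ 266 N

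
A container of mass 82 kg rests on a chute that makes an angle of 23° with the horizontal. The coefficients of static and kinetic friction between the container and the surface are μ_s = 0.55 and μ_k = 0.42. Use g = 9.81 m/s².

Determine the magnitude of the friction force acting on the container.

f ≈ 314 N (up the incline)

The normal reaction is N = m g cos θ = 740.5 N.
Along the slope the weight component is m g sin θ = 314.3 N; friction must supply exactly this, acting up-slope.
Maximum static friction available: μ_s N = 0.55 × 740.5 = 407.3 N.
Since |314.3| ≤ 407.3 N, the container remains in static equilibrium and friction takes exactly the required value.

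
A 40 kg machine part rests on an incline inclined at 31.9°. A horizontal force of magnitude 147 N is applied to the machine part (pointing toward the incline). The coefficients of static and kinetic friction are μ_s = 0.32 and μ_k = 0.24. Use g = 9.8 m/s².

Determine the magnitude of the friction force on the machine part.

f ≈ 82.3 N (up the incline)

Normal direction: N = m g cos θ + P sin θ = 410.5 N.
Along the incline, the net driving force (taking up-slope positive) is P cos θ − m g sin θ = 124.8 − 207.1 = -82.35 N, so equilibrium requires friction f = 82.35 N (up-slope).
The limit of static friction is μ_s N = 131.4 N.
|f_req| = 82.35 ≤ 131.4 N → the machine part is in equilibrium; friction equals the required value.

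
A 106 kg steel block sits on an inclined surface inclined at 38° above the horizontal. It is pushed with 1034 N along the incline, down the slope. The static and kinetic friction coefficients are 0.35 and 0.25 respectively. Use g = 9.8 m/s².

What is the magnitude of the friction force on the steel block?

The normal reaction is N = m g cos θ = 818.6 N.
For equilibrium along the incline the friction force must supply f = m g sin θ + P = 639.5 + 1034 = 1674 N (positive meaning up-slope).
The static-friction ceiling is μ_s N = 0.35 × 818.6 = 286.5 N.
|1674| exceeds 286.5 N, so the steel block slips down-slope; friction is kinetic, f = μ_k N = 0.25×818.6 = 205 N.

f ≈ 205 N (up the incline)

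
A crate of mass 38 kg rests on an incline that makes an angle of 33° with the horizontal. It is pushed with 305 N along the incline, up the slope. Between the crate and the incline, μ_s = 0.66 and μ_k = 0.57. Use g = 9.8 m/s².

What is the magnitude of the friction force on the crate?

Perpendicular to the surface, N = m g cos θ = 38·9.8·cos 33° = 312.3 N.
Parallel to the incline, ΣF = 0 gives f = m g sin θ − P = 202.8 − 305 = -102.2 N (up-slope positive).
Maximum static friction available: μ_s N = 0.66 × 312.3 = 206.1 N.
Since |-102.2| ≤ 206.1 N, static friction is sufficient; f equals the required value, not μ_s N.

f ≈ 102 N (down the incline)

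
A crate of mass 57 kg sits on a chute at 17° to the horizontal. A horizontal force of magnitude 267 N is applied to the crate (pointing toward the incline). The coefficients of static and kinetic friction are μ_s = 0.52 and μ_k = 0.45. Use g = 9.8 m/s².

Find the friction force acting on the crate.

Resolve perpendicular to the incline: N = m g cos θ + P sin θ = 57×9.8×cos 17° + 267×sin 17° = 612.3 N.
Along the incline, the net driving force (taking up-slope positive) is P cos θ − m g sin θ = 255.3 − 163.3 = 92.01 N, so equilibrium requires friction f = -92.01 N (down-slope).
The limit of static friction is μ_s N = 318.4 N.
|f_req| = 92.01 ≤ 318.4 N → the crate is in equilibrium; friction equals the required value.

f ≈ 92 N (down the incline)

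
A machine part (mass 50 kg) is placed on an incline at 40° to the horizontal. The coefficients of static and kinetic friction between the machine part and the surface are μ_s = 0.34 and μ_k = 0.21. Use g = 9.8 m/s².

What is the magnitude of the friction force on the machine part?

f ≈ 78.8 N (up the incline)

The normal reaction is N = m g cos θ = 375.4 N.
For equilibrium along the incline, friction must balance the weight component: f = m g sin θ = 315 N up the slope.
Static friction can supply at most μ_s N = 127.6 N.
|315| exceeds 127.6 N, so the machine part slips down-slope; friction is kinetic, f = μ_k N = 0.21×375.4 = 78.8 N.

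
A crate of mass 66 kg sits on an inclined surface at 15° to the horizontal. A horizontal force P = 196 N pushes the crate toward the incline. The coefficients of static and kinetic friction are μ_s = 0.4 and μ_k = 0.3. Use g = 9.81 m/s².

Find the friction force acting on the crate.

f ≈ 21.7 N (down the incline)

The horizontal push has a component P sin θ into the surface, so N = m g cos θ + P sin θ = 625.4 + 50.73 = 676.1 N.
Parallel to the incline: P cos θ − m g sin θ = 189.3 − 167.6 = 21.75 N; the friction needed to balance this is 21.75 N acting down the slope.
Maximum static friction: μ_s N = 0.4 × 676.1 = 270.5 N.
|f_req| = 21.75 ≤ 270.5 N → the crate is in equilibrium; friction equals the required value.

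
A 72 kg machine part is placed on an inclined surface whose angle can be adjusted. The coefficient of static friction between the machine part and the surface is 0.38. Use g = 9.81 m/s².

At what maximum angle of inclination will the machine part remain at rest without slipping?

θ_max ≈ 20.8°

At the slip threshold, m g sin θ = μ_s · m g cos θ, so tan θ = μ_s.
θ_max = arctan(0.38) = 20.8°.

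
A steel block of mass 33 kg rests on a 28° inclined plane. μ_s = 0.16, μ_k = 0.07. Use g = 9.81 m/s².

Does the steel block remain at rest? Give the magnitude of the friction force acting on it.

f ≈ 20 N

N = m g cos θ = 286 N.
Down-slope weight component: m g sin θ = 152 N.
μ_s N = 45.7 N.
152 > 45.7 N, so it slides; kinetic friction f = μ_k N = 0.07×286 = 20 N.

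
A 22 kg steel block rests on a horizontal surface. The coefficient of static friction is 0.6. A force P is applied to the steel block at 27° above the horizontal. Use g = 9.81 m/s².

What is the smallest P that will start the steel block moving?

N = m g − P sin α (the pull lifts the steel block).
At impending slip, P cos α = μ_s N = μ_s (m g − P sin α).
Solving: P (cos α + μ_s sin α) = μ_s m g → P = 0.6×216/(cos 27° + 0.6 sin 27°) = 129/1.163 = 111 N.

P ≈ 111 N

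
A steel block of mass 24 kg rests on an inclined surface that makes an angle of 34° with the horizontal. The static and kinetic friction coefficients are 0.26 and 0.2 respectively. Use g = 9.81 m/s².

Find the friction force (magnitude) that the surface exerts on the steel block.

The normal reaction is N = m g cos θ = 195.2 N.
For equilibrium along the incline, friction must balance the weight component: f = m g sin θ = 131.7 N up the slope.
The static-friction ceiling is μ_s N = 0.26 × 195.2 = 50.75 N.
Since |131.7| > 50.75 N, static friction cannot hold it; the steel block slides down the incline and kinetic friction applies: f = μ_k N = 0.2 × 195.2 = 39 N.

f ≈ 39 N (up the incline)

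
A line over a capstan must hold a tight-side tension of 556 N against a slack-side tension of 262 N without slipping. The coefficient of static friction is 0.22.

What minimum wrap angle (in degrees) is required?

T₂/T₁ = e^{μβ} → β = ln(T₂/T₁)/μ.
β = ln(556/262)/0.22 = 0.7524/0.22 = 3.42 rad.
In degrees: β = 3.42 × 180/π = 196°.

β_min ≈ 196°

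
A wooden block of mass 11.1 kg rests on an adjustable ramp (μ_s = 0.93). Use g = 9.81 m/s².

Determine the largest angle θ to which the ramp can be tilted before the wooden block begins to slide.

At the slip threshold, m g sin θ = μ_s · m g cos θ, so tan θ = μ_s.
θ_max = arctan(0.93) = 42.9°.

θ_max ≈ 42.9°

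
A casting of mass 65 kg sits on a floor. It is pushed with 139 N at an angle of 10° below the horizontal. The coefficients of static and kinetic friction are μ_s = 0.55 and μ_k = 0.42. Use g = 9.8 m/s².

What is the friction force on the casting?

f ≈ 137 N

The vertical component of P adds to the normal force: N = m g + P sin α = 637 + 24.14 = 661.1 N.
The horizontal driving force is P cos α = 136.9 N, so equilibrium needs friction f = 136.9 N.
The static-friction limit is μ_s N = 363.6 N.
Since 136.9 N does not exceed the limit, the casting stays at rest and f = 137 N.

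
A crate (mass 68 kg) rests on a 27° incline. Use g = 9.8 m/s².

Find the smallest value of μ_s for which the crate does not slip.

μ_s,min ≈ 0.51

At the slip threshold m g sin θ = μ_s m g cos θ, so μ_s,min = tan θ.
μ_s,min = tan 27° = 0.51.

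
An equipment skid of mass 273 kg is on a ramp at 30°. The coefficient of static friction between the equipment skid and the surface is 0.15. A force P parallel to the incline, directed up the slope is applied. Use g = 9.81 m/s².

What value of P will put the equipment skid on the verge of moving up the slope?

At impending motion up the slope, friction acts down-slope at its limit: f = μ_s N.
P is parallel to the surface, so N = m g cos θ = 2320 N.
Along the incline: P = m g sin θ + μ_s N = 1340 + 0.15×2320 = 1690 N.

P ≈ 1690 N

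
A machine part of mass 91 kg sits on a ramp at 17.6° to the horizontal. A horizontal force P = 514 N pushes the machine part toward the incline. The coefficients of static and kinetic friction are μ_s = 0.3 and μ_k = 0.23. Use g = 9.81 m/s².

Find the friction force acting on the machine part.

Normal direction: N = m g cos θ + P sin θ = 1006 N.
Parallel to the incline: P cos θ − m g sin θ = 489.9 − 269.9 = 220 N; the friction needed to balance this is 220 N acting down the slope.
Maximum static friction: μ_s N = 0.3 × 1006 = 301.9 N.
|f_req| = 220 ≤ 301.9 N → the machine part is in equilibrium; friction equals the required value.

f ≈ 220 N (down the incline)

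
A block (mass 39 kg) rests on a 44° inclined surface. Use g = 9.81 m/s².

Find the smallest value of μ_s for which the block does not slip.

At the slip threshold m g sin θ = μ_s m g cos θ, so μ_s,min = tan θ.
μ_s,min = tan 44° = 0.966.

μ_s,min ≈ 0.966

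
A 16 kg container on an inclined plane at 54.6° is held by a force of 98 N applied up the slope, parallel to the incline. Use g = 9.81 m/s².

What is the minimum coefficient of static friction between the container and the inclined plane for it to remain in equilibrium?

μ_s,min ≈ 0.329

N = m g cos θ = 90.92 N.
Friction must make up the shortfall along the incline: f = m g sin θ − P = 127.9 − 98 = 29.94 N.
At the threshold f = μ_s N, so μ_s,min = 29.94/90.92 = 0.329.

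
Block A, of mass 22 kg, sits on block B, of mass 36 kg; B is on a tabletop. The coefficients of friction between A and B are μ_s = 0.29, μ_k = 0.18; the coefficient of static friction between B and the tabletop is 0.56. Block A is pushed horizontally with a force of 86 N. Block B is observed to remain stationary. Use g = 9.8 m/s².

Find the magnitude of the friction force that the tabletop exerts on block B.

Between the blocks, N₁ = m_A g = 215.6 N.
Maximum static friction on A from B: μ_s N₁ = 0.29×215.6 = 62.52 N.
Since P = 86 N > 62.52 N, A slides on B; the A–B friction is kinetic: f₁ = μ_k N₁ = 0.18×215.6 = 38.8 N.
By Newton's third law B feels 38.8 N forward from A. With B stationary, the floor's static friction on B balances it: f₂ = 38.8 N (well within μ_s(m_A+m_B)g = 318.3 N).

f ≈ 38.8 N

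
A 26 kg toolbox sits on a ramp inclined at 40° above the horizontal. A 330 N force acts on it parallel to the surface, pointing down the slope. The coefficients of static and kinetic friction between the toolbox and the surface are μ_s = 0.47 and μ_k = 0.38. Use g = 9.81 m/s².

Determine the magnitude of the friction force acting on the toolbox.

f ≈ 74.2 N (up the incline)

Perpendicular to the surface, N = m g cos θ = 26·9.81·cos 40° = 195.4 N.
The friction needed for equilibrium is m g sin θ + P = 163.9 + 330 = 493.9 N, measured positive up-slope.
Maximum static friction available: μ_s N = 0.47 × 195.4 = 91.83 N.
|493.9| exceeds 91.83 N, so the toolbox slips down-slope; friction is kinetic, f = μ_k N = 0.38×195.4 = 74.2 N.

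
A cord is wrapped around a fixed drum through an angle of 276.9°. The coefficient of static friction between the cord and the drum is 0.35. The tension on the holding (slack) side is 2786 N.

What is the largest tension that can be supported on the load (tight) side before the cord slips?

T_max ≈ 15100 N

At impending slip the capstan equation gives T₂/T₁ = e^{μβ} with β in radians.
β = 276.9° × π/180 = 4.833 rad.
e^{μβ} = e^{0.35×4.833} = 5.428.
T₂ = T₁ · e^{μβ} = 2786 × 5.428 = 15100 N.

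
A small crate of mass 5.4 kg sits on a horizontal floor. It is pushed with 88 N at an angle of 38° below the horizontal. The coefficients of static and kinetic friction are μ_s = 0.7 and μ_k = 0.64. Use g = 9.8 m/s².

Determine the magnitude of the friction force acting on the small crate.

The vertical component of P adds to the normal force: N = m g + P sin α = 52.92 + 54.18 = 107.1 N.
For equilibrium, f = P cos α = 88×cos 38° = 69.34 N.
μ_s N = 0.7 × 107.1 = 74.97 N.
69.34 ≤ 74.97 N → static; friction equals the required 69.3 N.

f ≈ 69.3 N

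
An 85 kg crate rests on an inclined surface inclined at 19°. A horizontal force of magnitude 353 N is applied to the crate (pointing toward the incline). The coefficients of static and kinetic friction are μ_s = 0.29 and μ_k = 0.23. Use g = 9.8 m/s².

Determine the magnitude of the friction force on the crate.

Normal direction: N = m g cos θ + P sin θ = 902.5 N.
Along the incline, the net driving force (taking up-slope positive) is P cos θ − m g sin θ = 333.8 − 271.2 = 62.57 N, so equilibrium requires friction f = -62.57 N (down-slope).
Maximum static friction: μ_s N = 0.29 × 902.5 = 261.7 N.
|f_req| = 62.57 ≤ 261.7 N → the crate is in equilibrium; friction equals the required value.

f ≈ 62.6 N (down the incline)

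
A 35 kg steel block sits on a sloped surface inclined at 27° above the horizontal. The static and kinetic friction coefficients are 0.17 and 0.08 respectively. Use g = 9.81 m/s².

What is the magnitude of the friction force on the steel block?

f ≈ 24.5 N (up the incline)

The normal reaction is N = m g cos θ = 305.9 N.
For equilibrium along the incline, friction must balance the weight component: f = m g sin θ = 155.9 N up the slope.
Static friction can supply at most μ_s N = 52.01 N.
|155.9| exceeds 52.01 N, so the steel block slips down-slope; friction is kinetic, f = μ_k N = 0.08×305.9 = 24.5 N.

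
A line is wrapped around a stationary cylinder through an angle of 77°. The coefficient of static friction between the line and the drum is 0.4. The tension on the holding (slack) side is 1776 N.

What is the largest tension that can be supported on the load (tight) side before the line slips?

At impending slip the capstan equation gives T₂/T₁ = e^{μβ} with β in radians.
β = 77° × π/180 = 1.344 rad.
e^{μβ} = e^{0.4×1.344} = 1.712.
T₂ = T₁ · e^{μβ} = 1776 × 1.712 = 3040 N.

T_max ≈ 3040 N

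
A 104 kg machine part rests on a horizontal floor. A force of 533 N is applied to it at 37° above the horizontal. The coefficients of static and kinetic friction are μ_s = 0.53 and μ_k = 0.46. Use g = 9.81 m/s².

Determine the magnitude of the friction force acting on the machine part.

f ≈ 322 N

Vertical equilibrium gives N = m g − P sin α = 699.5 N.
For equilibrium, f = P cos α = 533×cos 37° = 425.7 N.
The static-friction limit is μ_s N = 370.7 N.
The required friction exceeds μ_s N, so the machine part moves and f = μ_k N = 322 N.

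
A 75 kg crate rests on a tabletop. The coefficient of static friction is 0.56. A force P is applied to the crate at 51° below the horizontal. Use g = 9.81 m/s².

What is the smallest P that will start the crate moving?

N = m g + P sin α (the push presses the crate into the tabletop).
At impending slip, P cos α = μ_s N = μ_s (m g + P sin α).
Solving: P (cos α − μ_s sin α) = μ_s m g → P = 0.56×736/(cos 51° − 0.56 sin 51°) = 412/0.1941 = 2120 N.

P ≈ 2120 N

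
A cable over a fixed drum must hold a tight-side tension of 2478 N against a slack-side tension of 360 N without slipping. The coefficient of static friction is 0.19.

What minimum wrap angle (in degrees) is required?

β_min ≈ 582°

T₂/T₁ = e^{μβ} → β = ln(T₂/T₁)/μ.
β = ln(2478/360)/0.19 = 1.929/0.19 = 10.15 rad.
In degrees: β = 10.15 × 180/π = 582°.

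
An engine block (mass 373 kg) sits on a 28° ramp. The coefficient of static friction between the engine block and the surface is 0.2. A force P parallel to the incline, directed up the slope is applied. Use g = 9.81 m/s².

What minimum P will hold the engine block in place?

The engine block tends to slide down (tan θ > μ_s), so at the point of impending slip friction acts up-slope at its limit: f = μ_s N.
P is parallel to the surface, so N = m g cos θ = 3230 N.
Along the incline: P + μ_s N = m g sin θ, so P = 1720 − 0.2×3230 = 1070 N.

P_min ≈ 1070 N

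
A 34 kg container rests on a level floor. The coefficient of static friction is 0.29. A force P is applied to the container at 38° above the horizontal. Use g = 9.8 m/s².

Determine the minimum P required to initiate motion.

P ≈ 100 N

N = m g − P sin α (the pull lifts the container).
At impending slip, P cos α = μ_s N = μ_s (m g − P sin α).
Solving: P (cos α + μ_s sin α) = μ_s m g → P = 0.29×333/(cos 38° + 0.29 sin 38°) = 96.6/0.9666 = 100 N.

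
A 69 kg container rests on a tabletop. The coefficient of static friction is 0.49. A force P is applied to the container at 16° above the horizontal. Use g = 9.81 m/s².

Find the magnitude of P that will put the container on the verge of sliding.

P ≈ 303 N

N = m g − P sin α (the pull lifts the container).
At impending slip, P cos α = μ_s N = μ_s (m g − P sin α).
Solving: P (cos α + μ_s sin α) = μ_s m g → P = 0.49×677/(cos 16° + 0.49 sin 16°) = 332/1.096 = 303 N.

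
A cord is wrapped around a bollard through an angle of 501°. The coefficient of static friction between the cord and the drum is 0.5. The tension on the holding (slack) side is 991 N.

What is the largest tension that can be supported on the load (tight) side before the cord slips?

At impending slip the capstan equation gives T₂/T₁ = e^{μβ} with β in radians.
β = 501° × π/180 = 8.744 rad.
e^{μβ} = e^{0.5×8.744} = 79.21.
T₂ = T₁ · e^{μβ} = 991 × 79.21 = 78500 N.

T_max ≈ 78500 N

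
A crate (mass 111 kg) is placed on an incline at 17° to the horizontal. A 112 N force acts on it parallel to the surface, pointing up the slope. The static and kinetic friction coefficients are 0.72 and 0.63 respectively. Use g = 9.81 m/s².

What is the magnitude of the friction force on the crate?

Perpendicular to the surface, N = m g cos θ = 111·9.81·cos 17° = 1041 N.
For equilibrium along the incline the friction force must supply f = m g sin θ − P = 318.4 − 112 = 206.4 N (positive meaning up-slope).
Maximum static friction available: μ_s N = 0.72 × 1041 = 749.8 N.
Since |206.4| ≤ 749.8 N, the crate remains in static equilibrium and friction takes exactly the required value.

f ≈ 206 N (up the incline)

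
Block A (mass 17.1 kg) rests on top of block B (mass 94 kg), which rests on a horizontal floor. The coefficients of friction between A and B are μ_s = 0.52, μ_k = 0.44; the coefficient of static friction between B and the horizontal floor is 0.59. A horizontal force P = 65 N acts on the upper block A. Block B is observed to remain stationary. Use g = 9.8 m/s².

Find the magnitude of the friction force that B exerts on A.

f ≈ 65 N

The normal force B exerts on A is simply A's weight, N₁ = 167.6 N.
Maximum static friction on A from B: μ_s N₁ = 0.52×167.6 = 87.14 N.
P = 65 N is within that limit, so A and B move together (both at rest); the A–B friction is simply f₁ = P = 65 N.
By Newton's third law B feels 65 N forward from A. With B stationary, the floor's static friction on B balances it: f₂ = 65 N (well within μ_s(m_A+m_B)g = 642.4 N).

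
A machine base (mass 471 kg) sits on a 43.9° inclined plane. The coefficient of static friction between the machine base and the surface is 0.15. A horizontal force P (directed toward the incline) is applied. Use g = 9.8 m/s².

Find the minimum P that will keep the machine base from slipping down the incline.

P_min ≈ 3280 N

The machine base tends to slide down (tan θ > μ_s), so at the point of impending slip friction acts up-slope at its limit: f = μ_s N.
Perpendicular to the incline: N = m g cos θ + P sin θ.
Along the incline: P cos θ + μ_s N = m g sin θ, i.e. P cos θ + μ_s (m g cos θ + P sin θ) = m g sin θ.
Solving, P (cos θ + μ_s sin θ) = m g (sin θ − μ_s cos θ), so P = 4620×0.5853/0.8246 = 3280 N.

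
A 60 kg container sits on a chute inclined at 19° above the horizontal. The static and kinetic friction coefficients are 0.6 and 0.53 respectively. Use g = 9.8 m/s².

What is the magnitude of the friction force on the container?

f ≈ 191 N (up the incline)

Perpendicular to the surface, N = m g cos θ = 60·9.8·cos 19° = 556 N.
For equilibrium along the incline, friction must balance the weight component: f = m g sin θ = 191.4 N up the slope.
Maximum static friction available: μ_s N = 0.6 × 556 = 333.6 N.
Since |191.4| ≤ 333.6 N, the container remains in static equilibrium and friction takes exactly the required value.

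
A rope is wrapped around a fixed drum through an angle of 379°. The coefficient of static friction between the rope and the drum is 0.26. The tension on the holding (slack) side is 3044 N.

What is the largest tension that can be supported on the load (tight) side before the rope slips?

At impending slip the capstan equation gives T₂/T₁ = e^{μβ} with β in radians.
β = 379° × π/180 = 6.615 rad.
e^{μβ} = e^{0.26×6.615} = 5.584.
T₂ = T₁ · e^{μβ} = 3044 × 5.584 = 17000 N.

T_max ≈ 17000 N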